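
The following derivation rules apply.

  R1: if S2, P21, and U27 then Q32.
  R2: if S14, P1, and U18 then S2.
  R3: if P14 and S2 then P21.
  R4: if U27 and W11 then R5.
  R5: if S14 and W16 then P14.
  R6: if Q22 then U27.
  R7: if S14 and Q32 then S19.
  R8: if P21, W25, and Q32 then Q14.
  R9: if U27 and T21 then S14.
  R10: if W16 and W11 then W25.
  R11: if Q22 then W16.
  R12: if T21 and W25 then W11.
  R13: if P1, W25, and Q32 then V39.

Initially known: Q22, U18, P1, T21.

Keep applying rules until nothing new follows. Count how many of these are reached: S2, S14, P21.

3

Q22 holds, so W16 follows (R11).
From Q22, R6 gives U27.
From U27 and T21, R9 gives S14.
From S14 and W16, R5 gives P14.
S14, P1, and U18 hold, so S2 follows (R2).
P14 and S2 hold, so P21 follows (R3).
S2: reached.
S14: reached.
P21: reached.
All 3 are reached.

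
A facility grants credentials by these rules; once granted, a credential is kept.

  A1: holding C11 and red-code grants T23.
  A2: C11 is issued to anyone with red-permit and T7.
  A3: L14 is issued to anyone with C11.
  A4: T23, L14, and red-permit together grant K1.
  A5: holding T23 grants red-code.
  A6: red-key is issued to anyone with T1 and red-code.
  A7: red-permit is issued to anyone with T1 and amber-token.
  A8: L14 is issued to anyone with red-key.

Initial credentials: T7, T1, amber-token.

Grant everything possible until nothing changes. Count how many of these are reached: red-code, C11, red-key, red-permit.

Holding T1 and amber-token grants red-permit (A7).
Holding red-permit and T7 grants C11 (A2).
red-code would need T23 (A5), but T23 is never granted.
C11: reached.
red-key would need T1 and red-code (A6), but red-code is never granted.
red-permit: reached.
Reached: C11 and red-permit — 2 of the 4.

2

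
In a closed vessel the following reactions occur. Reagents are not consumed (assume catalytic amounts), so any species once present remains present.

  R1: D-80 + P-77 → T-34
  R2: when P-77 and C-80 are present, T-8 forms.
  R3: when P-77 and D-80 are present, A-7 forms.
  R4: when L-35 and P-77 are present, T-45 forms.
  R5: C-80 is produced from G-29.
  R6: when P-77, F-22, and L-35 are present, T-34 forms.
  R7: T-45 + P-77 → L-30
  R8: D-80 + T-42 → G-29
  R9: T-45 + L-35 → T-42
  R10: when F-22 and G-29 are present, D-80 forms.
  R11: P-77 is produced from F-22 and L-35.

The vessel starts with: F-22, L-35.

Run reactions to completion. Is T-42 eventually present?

Yes

F-22 and L-35 present → P-77 forms (R11).
L-35 and P-77 present → T-45 forms (R4).
T-45 and L-35 present → T-42 forms (R9).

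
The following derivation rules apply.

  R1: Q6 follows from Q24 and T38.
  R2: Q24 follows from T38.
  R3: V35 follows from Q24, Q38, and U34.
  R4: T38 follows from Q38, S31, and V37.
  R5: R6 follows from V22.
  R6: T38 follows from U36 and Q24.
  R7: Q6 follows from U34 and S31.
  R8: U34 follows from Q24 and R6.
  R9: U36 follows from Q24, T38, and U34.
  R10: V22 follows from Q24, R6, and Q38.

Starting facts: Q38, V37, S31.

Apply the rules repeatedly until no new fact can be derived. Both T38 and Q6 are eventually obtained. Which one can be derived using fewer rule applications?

T38: Q38, S31, and V37 hold, so T38 follows (R4). [1 rule application]
Q6: Q38, S31, and V37 hold, so T38 follows (R4). From T38, R2 gives Q24. Q24 and T38 hold, so Q6 follows (R1). [3 rule applications]
T38 needs fewer.

T38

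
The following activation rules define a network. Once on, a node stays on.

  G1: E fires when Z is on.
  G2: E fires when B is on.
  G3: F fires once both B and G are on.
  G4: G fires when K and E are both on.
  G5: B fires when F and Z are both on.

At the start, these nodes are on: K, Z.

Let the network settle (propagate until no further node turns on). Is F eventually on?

F would need B and G (G3), but B never turns on.

No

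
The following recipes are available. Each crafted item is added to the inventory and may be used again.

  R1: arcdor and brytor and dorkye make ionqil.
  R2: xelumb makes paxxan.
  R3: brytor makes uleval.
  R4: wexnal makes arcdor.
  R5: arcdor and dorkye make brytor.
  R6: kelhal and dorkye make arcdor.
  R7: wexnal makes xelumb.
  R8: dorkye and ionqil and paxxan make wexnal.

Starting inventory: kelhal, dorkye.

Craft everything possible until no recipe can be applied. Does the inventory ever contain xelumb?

xelumb would need wexnal (R7), but wexnal is never obtained.

No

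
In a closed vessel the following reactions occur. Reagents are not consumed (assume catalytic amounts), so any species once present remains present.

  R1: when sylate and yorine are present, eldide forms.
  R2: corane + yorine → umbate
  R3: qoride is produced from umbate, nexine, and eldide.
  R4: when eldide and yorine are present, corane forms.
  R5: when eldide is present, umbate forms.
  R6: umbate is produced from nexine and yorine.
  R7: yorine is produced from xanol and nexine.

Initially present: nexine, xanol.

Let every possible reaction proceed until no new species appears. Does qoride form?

No

qoride would need umbate, nexine, and eldide (R3), but eldide never forms.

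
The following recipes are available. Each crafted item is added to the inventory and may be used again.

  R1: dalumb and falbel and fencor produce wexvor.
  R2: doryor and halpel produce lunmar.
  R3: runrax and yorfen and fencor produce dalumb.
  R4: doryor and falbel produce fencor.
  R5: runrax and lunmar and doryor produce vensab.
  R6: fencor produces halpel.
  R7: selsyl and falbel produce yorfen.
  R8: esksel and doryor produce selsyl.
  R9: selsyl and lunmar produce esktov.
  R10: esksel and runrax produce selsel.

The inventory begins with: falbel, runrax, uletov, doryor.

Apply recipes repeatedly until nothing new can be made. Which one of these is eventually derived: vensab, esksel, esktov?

doryor and falbel → fencor (R4).
fencor → halpel (R6).
Using R2, doryor and halpel make lunmar.
runrax and lunmar and doryor → vensab (R5).
esktov would need selsyl and lunmar (R9), but selsyl is never obtained. No rule produces esksel, and it is not given.

vensab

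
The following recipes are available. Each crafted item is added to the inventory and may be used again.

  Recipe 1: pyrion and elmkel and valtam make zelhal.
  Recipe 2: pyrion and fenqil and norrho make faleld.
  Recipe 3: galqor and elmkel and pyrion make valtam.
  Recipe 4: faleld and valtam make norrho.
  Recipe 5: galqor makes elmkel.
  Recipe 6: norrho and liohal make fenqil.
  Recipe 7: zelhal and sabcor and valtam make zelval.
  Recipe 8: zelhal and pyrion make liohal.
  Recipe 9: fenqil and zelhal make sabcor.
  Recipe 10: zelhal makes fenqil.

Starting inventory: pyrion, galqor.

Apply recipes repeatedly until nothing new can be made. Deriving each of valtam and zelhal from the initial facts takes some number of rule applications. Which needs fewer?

valtam: Using Recipe 5, galqor makes elmkel. galqor and elmkel and pyrion → valtam (Recipe 3). [2 rule applications]
zelhal: galqor → elmkel (Recipe 5). galqor and elmkel and pyrion → valtam (Recipe 3). pyrion and elmkel and valtam → zelhal (Recipe 1). [3 rule applications]
valtam needs fewer.

valtam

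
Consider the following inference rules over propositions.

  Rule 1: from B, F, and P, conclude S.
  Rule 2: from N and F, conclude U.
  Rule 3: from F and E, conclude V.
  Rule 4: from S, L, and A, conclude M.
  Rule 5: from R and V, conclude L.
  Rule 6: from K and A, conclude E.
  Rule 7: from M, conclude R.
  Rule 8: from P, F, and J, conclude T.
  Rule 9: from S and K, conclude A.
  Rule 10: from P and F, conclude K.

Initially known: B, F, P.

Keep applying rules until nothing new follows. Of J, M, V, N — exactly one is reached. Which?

From B, F, and P, Rule 1 gives S.
P and F hold, so K follows (Rule 10).
From S and K, Rule 9 gives A.
K and A hold, so E follows (Rule 6).
F and E hold, so V follows (Rule 3).
No rule produces N, and it is not given. M would need S, L, and A (Rule 4), but L is never established. No rule produces J, and it is not given.

V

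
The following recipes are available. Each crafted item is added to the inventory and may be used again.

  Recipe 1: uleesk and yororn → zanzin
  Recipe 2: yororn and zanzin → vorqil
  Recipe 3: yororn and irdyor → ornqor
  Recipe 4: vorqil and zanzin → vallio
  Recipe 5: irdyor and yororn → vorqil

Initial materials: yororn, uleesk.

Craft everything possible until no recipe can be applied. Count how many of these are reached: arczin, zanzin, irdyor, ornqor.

Using Recipe 1, uleesk and yororn make zanzin.
No rule produces arczin, and it is not given.
zanzin: reached.
No rule produces irdyor, and it is not given.
ornqor would need yororn and irdyor (Recipe 3), but irdyor is never obtained.
Reached: zanzin — 1 of the 4.

1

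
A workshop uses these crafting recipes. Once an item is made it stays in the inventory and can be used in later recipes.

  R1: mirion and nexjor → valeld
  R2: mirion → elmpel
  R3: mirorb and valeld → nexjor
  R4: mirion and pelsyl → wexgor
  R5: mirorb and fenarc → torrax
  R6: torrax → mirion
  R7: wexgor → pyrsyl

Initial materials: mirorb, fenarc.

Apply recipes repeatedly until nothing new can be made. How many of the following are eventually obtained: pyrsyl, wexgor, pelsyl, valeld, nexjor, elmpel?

mirorb and fenarc → torrax (R5).
torrax → mirion (R6).
mirion → elmpel (R2).
pyrsyl would need wexgor (R7), but wexgor is never obtained.
wexgor would need mirion and pelsyl (R4), but pelsyl is never obtained.
No rule produces pelsyl, and it is not given.
valeld would need mirion and nexjor (R1), but nexjor is never obtained.
nexjor would need mirorb and valeld (R3), but valeld is never obtained.
elmpel: reached.
Reached: elmpel — 1 of the 6.

1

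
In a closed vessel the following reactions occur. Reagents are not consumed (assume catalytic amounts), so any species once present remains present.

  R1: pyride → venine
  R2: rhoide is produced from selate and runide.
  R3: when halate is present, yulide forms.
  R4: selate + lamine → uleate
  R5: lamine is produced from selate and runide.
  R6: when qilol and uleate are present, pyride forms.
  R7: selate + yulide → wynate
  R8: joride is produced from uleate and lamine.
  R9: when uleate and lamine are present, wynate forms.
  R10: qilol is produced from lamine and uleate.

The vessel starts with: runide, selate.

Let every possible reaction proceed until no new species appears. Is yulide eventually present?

No

yulide would need halate (R3), but halate never forms.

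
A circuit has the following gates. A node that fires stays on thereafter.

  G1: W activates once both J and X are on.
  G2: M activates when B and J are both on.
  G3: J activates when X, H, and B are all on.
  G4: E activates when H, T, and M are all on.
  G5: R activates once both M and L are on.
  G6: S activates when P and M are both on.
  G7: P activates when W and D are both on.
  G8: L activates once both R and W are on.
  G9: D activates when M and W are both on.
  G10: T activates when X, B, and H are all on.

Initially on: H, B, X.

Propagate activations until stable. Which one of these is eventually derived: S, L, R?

G3: X, H, and B on → J on.
G1: J and X on → W on.
B and J are on, so M activates (G2).
G9: M and W on → D on.
W and D are on, so P activates (G7).
G6: P and M on → S on.
R would need M and L (G5), but L never turns on. L would need R and W (G8), but R never turns on.

S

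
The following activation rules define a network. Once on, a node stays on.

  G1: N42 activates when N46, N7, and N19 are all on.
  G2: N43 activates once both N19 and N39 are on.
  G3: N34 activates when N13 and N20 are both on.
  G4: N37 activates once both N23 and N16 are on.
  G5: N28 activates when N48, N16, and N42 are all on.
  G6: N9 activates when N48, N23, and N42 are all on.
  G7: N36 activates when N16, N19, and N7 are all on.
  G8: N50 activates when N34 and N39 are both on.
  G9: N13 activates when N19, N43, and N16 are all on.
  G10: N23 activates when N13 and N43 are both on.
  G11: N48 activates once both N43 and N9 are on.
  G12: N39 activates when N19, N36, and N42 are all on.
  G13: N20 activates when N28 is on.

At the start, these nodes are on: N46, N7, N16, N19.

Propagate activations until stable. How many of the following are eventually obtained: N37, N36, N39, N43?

G1: N46, N7, and N19 on → N42 on.
G7: N16, N19, and N7 on → N36 on.
N19, N36, and N42 are on, so N39 activates (G12).
N19 and N39 are on, so N43 activates (G2).
G9: N19, N43, and N16 on → N13 on.
G10: N13 and N43 on → N23 on.
N23 and N16 are on, so N37 activates (G4).
N37: reached.
N36: reached.
N39: reached.
N43: reached.
All 4 are reached.

4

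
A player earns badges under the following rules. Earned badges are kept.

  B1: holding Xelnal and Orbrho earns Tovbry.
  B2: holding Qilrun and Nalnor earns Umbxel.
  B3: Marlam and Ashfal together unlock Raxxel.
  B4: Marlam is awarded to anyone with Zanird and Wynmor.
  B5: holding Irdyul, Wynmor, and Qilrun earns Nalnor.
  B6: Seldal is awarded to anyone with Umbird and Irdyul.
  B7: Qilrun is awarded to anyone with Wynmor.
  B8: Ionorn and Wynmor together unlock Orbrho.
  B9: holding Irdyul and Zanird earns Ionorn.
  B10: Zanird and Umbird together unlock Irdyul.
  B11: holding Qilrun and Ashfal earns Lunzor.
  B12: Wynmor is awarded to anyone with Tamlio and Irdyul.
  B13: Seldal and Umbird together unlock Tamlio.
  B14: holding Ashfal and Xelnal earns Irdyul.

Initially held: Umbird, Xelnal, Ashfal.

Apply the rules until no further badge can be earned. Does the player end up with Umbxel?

Yes

With Ashfal and Xelnal, Irdyul is earned (B14).
With Umbird and Irdyul, Seldal is earned (B6).
With Seldal and Umbird, Tamlio is earned (B13).
With Tamlio and Irdyul, Wynmor is earned (B12).
With Wynmor, Qilrun is earned (B7).
With Irdyul, Wynmor, and Qilrun, Nalnor is earned (B5).
With Qilrun and Nalnor, Umbxel is earned (B2).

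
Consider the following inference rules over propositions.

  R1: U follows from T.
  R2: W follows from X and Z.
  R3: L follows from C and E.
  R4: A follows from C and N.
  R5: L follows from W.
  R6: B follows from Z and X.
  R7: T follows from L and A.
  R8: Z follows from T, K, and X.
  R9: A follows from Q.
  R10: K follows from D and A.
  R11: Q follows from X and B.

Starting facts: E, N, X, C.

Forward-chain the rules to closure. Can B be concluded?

B would need Z and X (R6), but Z is never established.

No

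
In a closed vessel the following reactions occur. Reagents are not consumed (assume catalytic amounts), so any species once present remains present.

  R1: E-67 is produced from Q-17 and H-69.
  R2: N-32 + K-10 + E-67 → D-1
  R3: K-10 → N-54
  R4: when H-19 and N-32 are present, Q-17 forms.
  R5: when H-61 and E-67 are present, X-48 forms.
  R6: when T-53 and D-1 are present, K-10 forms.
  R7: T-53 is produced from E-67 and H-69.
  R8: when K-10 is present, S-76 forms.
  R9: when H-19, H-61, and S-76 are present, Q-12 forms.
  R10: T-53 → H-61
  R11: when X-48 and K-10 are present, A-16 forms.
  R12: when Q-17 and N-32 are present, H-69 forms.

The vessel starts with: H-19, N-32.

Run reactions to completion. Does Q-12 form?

No

Q-12 would need H-19, H-61, and S-76 (R9), but S-76 never forms.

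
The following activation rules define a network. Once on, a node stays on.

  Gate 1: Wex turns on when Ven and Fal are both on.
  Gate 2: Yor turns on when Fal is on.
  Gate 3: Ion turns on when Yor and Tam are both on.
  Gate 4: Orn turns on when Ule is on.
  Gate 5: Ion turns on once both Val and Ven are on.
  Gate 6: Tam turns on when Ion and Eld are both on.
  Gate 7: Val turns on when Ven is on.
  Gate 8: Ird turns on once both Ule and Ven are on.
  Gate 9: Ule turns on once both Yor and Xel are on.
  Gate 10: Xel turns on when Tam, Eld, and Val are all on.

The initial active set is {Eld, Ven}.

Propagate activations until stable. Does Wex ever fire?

No

Wex would need Ven and Fal (Gate 1), but Fal never turns on.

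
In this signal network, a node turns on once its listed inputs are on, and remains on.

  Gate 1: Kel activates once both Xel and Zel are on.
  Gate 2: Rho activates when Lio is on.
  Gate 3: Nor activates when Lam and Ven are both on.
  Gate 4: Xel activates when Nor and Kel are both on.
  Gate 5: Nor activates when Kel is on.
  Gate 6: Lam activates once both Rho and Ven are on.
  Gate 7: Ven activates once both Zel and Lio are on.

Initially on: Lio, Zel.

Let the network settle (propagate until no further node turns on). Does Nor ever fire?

Yes

Gate 7: Zel and Lio on → Ven on.
Gate 2: Lio on → Rho on.
Gate 6: Rho and Ven on → Lam on.
Gate 3: Lam and Ven on → Nor on.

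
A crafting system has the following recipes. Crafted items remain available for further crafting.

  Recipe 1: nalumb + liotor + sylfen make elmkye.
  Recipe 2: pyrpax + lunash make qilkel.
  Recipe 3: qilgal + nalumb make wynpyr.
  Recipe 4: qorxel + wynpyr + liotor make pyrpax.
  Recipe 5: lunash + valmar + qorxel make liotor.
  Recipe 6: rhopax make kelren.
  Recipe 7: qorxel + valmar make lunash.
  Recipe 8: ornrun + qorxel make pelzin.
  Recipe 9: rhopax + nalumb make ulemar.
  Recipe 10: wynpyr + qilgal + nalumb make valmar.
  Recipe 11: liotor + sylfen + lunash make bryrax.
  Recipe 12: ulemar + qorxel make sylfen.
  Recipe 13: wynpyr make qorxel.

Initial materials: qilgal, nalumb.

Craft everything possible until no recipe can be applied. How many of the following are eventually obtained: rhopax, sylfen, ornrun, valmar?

1

qilgal + nalumb → wynpyr (Recipe 3).
wynpyr + qilgal + nalumb → valmar (Recipe 10).
No rule produces rhopax, and it is not given.
sylfen would need ulemar and qorxel (Recipe 12), but ulemar is never obtained.
No rule produces ornrun, and it is not given.
valmar: reached.
Reached: valmar — 1 of the 4.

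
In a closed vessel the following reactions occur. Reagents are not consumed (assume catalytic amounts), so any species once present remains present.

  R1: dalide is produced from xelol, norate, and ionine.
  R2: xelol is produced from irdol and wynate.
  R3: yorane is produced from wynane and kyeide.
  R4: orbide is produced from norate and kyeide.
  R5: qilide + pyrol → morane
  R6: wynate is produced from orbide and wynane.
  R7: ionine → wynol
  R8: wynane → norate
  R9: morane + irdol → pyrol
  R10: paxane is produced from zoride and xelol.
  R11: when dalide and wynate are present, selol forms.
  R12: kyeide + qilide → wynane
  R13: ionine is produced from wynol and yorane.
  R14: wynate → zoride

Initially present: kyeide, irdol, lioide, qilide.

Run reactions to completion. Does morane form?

No

morane would need qilide and pyrol (R5), but pyrol never forms.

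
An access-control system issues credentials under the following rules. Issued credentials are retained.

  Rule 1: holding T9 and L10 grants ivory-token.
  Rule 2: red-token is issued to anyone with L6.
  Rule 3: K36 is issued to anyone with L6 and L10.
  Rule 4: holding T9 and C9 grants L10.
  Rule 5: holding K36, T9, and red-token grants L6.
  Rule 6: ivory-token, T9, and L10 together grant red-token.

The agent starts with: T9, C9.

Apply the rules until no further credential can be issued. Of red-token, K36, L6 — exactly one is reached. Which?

Holding T9 and C9 grants L10 (Rule 4).
Holding T9 and L10 grants ivory-token (Rule 1).
Holding ivory-token, T9, and L10 grants red-token (Rule 6).
L6 would need K36, T9, and red-token (Rule 5), but K36 is never granted. K36 would need L6 and L10 (Rule 3), but L6 is never granted.

red-token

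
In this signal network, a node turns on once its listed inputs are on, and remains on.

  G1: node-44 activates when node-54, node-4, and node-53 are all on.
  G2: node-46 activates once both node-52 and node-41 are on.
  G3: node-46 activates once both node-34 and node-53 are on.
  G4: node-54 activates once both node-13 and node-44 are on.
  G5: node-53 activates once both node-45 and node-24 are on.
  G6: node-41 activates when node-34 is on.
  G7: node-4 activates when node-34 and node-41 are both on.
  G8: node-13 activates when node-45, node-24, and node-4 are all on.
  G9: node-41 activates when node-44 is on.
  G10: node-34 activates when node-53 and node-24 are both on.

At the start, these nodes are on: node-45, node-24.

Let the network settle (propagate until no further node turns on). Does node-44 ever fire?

No

node-44 would need node-54, node-4, and node-53 (G1), but node-54 never turns on.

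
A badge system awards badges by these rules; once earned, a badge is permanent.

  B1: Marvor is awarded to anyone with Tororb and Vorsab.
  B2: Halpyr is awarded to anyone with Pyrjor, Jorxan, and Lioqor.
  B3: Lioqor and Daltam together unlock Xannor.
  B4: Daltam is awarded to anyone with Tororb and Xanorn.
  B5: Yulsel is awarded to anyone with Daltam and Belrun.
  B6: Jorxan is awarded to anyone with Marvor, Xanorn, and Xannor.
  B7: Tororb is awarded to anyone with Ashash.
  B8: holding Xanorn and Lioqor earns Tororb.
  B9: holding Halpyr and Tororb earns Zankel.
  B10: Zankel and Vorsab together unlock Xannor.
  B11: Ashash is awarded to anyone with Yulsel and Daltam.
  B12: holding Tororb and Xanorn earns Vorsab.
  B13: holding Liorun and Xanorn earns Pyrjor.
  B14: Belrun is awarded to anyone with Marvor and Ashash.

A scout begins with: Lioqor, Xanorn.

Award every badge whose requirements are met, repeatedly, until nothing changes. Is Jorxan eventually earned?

Yes

With Xanorn and Lioqor, Tororb is earned (B8).
With Tororb and Xanorn, Vorsab is earned (B12).
With Tororb and Xanorn, Daltam is earned (B4).
With Tororb and Vorsab, Marvor is earned (B1).
With Lioqor and Daltam, Xannor is earned (B3).
With Marvor, Xanorn, and Xannor, Jorxan is earned (B6).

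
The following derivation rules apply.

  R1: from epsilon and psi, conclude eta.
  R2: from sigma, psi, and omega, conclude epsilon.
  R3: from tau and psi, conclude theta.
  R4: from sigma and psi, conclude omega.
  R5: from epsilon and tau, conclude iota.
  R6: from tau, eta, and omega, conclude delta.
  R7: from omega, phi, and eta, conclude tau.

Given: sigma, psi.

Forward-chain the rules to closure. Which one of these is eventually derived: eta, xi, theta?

eta

From sigma and psi, R4 gives omega.
From sigma, psi, and omega, R2 gives epsilon.
epsilon and psi hold, so eta follows (R1).
theta would need tau and psi (R3), but tau is never established. No rule produces xi, and it is not given.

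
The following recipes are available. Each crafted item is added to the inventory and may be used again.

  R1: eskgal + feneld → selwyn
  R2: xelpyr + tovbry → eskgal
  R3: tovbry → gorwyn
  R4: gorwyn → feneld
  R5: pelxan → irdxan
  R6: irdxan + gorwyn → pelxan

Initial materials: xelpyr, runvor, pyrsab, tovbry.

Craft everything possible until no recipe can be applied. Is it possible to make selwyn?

xelpyr + tovbry → eskgal (R2).
Using R3, tovbry makes gorwyn.
gorwyn → feneld (R4).
eskgal + feneld → selwyn (R1).

Yes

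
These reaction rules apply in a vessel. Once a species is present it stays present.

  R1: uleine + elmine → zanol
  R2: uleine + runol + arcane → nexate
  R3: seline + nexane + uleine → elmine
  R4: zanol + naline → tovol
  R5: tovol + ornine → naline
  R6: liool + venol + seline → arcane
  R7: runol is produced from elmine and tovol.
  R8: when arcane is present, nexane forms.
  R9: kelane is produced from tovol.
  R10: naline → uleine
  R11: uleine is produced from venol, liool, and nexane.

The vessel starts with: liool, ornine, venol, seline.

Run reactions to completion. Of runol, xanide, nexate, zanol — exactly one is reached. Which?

liool, venol, and seline present → arcane forms (R6).
arcane present → nexane forms (R8).
venol, liool, and nexane present → uleine forms (R11).
seline, nexane, and uleine present → elmine forms (R3).
uleine and elmine present → zanol forms (R1).
nexate would need uleine, runol, and arcane (R2), but runol never forms. runol would need elmine and tovol (R7), but tovol never forms. No rule produces xanide, and it is not given.

zanol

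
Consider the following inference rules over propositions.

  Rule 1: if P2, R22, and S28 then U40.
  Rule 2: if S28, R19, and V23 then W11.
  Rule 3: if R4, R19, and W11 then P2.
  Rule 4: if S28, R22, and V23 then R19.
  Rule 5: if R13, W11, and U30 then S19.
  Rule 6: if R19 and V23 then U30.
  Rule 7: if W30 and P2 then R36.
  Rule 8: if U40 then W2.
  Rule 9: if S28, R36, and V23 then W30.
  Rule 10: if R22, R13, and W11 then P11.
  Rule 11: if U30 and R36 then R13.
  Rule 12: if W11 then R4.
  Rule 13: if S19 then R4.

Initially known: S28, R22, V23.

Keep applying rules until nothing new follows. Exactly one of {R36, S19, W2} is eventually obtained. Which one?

S28, R22, and V23 hold, so R19 follows (Rule 4).
From S28, R19, and V23, Rule 2 gives W11.
W11 holds, so R4 follows (Rule 12).
From R4, R19, and W11, Rule 3 gives P2.
P2, R22, and S28 hold, so U40 follows (Rule 1).
U40 holds, so W2 follows (Rule 8).
S19 would need R13, W11, and U30 (Rule 5), but R13 is never established. R36 would need W30 and P2 (Rule 7), but W30 is never established.

W2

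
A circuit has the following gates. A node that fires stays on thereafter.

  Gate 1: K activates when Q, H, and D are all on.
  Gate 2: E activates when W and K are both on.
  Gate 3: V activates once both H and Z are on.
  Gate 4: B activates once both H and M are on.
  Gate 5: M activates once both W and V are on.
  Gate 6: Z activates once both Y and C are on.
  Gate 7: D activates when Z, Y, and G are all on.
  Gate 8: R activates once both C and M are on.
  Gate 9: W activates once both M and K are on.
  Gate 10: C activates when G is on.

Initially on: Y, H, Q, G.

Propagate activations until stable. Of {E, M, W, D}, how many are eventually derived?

1

Gate 10: G on → C on.
Y and C are on, so Z activates (Gate 6).
Gate 7: Z, Y, and G on → D on.
E would need W and K (Gate 2), but W never turns on.
M would need W and V (Gate 5), but W never turns on.
W would need M and K (Gate 9), but M never turns on.
D: reached.
Reached: D — 1 of the 4.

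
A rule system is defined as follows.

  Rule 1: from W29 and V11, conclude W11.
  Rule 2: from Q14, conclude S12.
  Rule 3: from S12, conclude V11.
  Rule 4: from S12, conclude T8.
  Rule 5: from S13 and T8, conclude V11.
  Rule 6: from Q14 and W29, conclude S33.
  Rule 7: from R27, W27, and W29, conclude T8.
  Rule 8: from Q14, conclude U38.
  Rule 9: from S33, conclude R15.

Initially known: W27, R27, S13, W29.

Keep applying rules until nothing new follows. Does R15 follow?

No

R15 would need S33 (Rule 9), but S33 is never established.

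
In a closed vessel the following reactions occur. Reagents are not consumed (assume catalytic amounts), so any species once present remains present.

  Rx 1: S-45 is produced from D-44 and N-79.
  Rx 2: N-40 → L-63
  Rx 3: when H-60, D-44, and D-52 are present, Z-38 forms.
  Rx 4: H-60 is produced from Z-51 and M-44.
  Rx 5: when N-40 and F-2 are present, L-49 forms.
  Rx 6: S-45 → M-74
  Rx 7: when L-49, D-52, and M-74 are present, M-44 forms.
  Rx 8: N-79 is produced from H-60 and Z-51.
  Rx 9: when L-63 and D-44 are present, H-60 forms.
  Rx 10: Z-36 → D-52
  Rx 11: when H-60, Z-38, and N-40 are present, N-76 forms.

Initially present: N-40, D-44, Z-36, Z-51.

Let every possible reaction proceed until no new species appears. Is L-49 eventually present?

L-49 would need N-40 and F-2 (Rx 5), but F-2 never forms.

No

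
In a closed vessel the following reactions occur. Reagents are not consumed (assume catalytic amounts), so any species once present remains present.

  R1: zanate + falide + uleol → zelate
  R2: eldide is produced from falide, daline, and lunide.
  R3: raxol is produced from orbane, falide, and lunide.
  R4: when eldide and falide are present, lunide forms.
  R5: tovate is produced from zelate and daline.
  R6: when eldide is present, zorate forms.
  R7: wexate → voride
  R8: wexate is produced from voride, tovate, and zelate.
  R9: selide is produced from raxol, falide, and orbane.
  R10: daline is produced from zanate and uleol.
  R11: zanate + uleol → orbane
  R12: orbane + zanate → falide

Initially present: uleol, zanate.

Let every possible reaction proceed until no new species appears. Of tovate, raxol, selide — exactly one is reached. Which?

tovate

zanate and uleol present → daline forms (R10).
zanate and uleol present → orbane forms (R11).
orbane and zanate present → falide forms (R12).
zanate, falide, and uleol present → zelate forms (R1).
zelate and daline present → tovate forms (R5).
raxol would need orbane, falide, and lunide (R3), but lunide never forms. selide would need raxol, falide, and orbane (R9), but raxol never forms.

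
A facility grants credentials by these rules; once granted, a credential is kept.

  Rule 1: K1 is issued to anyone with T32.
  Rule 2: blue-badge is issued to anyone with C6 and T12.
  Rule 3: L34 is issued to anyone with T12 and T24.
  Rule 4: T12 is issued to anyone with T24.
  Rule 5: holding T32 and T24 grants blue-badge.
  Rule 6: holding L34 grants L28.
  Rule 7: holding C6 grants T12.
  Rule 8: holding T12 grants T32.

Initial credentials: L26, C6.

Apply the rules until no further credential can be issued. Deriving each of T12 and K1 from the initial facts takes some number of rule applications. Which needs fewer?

T12: Holding C6 grants T12 (Rule 7). [1 rule application]
K1: Holding C6 grants T12 (Rule 7). Holding T12 grants T32 (Rule 8). Holding T32 grants K1 (Rule 1). [3 rule applications]
T12 needs fewer.

T12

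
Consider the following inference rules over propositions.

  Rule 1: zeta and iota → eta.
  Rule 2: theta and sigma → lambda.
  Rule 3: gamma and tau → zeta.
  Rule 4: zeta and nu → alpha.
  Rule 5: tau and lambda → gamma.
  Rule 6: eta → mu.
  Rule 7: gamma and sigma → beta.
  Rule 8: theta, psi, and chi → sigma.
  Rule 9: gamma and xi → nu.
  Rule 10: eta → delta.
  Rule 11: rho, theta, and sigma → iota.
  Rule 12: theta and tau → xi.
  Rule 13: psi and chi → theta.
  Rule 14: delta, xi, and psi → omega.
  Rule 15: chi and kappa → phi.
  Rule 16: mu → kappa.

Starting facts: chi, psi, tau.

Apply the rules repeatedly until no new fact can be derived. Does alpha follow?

Yes

psi and chi hold, so theta follows (Rule 13).
theta, psi, and chi hold, so sigma follows (Rule 8).
From theta and tau, Rule 12 gives xi.
From theta and sigma, Rule 2 gives lambda.
From tau and lambda, Rule 5 gives gamma.
gamma and xi hold, so nu follows (Rule 9).
gamma and tau hold, so zeta follows (Rule 3).
zeta and nu hold, so alpha follows (Rule 4).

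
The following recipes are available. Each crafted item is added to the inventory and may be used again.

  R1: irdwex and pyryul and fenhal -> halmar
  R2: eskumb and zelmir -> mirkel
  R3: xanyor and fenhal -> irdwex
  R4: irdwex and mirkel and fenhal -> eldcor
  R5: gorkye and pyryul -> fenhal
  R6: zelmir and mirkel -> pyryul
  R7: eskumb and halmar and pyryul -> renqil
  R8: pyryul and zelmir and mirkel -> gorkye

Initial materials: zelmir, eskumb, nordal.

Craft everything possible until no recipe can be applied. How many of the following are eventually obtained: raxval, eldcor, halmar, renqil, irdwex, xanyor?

0

No rule produces raxval, and it is not given.
eldcor would need irdwex, mirkel, and fenhal (R4), but irdwex is never obtained.
halmar would need irdwex, pyryul, and fenhal (R1), but irdwex is never obtained.
renqil would need eskumb, halmar, and pyryul (R7), but halmar is never obtained.
irdwex would need xanyor and fenhal (R3), but xanyor is never obtained.
No rule produces xanyor, and it is not given.
None of the 6 are reached.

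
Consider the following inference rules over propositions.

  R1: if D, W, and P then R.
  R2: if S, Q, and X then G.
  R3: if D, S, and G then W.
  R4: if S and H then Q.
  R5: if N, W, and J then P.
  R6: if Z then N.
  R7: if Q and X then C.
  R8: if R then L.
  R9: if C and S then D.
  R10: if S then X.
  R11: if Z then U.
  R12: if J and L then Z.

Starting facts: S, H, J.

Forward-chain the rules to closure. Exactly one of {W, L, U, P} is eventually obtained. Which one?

From S and H, R4 gives Q.
S holds, so X follows (R10).
From Q and X, R7 gives C.
From S, Q, and X, R2 gives G.
From C and S, R9 gives D.
From D, S, and G, R3 gives W.
U would need Z (R11), but Z is never established. P would need N, W, and J (R5), but N is never established. L would need R (R8), but R is never established.

W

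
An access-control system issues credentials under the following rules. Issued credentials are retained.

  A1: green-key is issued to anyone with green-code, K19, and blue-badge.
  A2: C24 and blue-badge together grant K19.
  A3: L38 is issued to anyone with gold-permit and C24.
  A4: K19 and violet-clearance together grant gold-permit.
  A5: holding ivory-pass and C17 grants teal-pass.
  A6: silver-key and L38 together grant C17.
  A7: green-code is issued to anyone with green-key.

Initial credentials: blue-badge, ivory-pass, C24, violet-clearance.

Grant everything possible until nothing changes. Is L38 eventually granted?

Holding C24 and blue-badge grants K19 (A2).
Holding K19 and violet-clearance grants gold-permit (A4).
Holding gold-permit and C24 grants L38 (A3).

Yes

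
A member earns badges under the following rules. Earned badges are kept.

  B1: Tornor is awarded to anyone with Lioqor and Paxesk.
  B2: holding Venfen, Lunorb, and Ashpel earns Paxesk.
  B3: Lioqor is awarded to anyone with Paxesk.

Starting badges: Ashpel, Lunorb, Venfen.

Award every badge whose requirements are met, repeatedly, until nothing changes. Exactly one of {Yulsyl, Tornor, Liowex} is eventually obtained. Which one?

Tornor

With Venfen, Lunorb, and Ashpel, Paxesk is earned (B2).
With Paxesk, Lioqor is earned (B3).
With Lioqor and Paxesk, Tornor is earned (B1).
No rule produces Yulsyl, and it is not given. No rule produces Liowex, and it is not given.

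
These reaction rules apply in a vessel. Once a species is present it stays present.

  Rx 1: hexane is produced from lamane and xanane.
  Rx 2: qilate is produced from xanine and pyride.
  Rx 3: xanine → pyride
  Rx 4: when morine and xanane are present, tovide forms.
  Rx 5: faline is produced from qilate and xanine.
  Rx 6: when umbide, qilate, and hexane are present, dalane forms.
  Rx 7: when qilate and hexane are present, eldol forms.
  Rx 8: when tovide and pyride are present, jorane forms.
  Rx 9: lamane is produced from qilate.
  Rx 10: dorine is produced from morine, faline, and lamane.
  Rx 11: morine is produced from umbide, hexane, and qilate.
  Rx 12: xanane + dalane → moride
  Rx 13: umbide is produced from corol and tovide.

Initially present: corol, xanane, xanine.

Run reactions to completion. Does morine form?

morine would need umbide, hexane, and qilate (Rx 11), but umbide never forms.

No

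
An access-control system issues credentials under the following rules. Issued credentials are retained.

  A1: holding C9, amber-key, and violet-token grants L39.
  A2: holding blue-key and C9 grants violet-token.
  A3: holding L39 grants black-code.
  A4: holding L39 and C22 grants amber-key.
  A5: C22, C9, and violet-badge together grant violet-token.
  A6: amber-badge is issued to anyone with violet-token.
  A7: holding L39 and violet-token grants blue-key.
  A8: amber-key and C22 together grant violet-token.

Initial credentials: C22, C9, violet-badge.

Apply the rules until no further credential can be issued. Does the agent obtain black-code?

black-code would need L39 (A3), but L39 is never granted.

No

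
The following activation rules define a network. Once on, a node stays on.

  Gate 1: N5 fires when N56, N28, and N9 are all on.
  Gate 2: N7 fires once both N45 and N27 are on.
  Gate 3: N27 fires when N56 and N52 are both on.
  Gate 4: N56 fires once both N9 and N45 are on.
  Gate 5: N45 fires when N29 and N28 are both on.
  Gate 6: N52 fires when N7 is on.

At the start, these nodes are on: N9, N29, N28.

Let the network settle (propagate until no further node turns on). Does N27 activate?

N27 would need N56 and N52 (Gate 3), but N52 never turns on.

No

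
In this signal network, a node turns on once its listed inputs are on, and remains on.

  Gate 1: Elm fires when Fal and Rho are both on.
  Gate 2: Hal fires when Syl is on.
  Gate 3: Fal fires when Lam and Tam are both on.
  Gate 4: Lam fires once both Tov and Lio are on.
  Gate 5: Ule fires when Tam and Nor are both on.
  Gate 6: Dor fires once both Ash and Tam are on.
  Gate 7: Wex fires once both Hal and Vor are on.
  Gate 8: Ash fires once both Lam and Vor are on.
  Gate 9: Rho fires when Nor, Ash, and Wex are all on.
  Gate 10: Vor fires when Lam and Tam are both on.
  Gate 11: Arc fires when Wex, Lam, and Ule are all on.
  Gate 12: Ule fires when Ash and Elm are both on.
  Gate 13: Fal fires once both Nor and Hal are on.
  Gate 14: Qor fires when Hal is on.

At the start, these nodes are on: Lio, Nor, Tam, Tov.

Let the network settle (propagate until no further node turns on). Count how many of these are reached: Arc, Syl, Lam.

Tov and Lio are on, so Lam fires (Gate 4).
Arc would need Wex, Lam, and Ule (Gate 11), but Wex never turns on.
No rule produces Syl, and it is not given.
Lam: reached.
Reached: Lam — 1 of the 3.

1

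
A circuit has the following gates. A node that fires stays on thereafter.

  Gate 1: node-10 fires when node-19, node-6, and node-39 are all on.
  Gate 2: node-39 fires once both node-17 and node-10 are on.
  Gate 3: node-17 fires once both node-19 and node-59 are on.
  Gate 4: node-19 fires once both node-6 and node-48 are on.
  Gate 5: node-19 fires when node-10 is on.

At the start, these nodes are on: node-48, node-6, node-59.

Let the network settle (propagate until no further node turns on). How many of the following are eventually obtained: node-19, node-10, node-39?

Gate 4: node-6 and node-48 on → node-19 on.
node-19: reached.
node-10 would need node-19, node-6, and node-39 (Gate 1), but node-39 never turns on.
node-39 would need node-17 and node-10 (Gate 2), but node-10 never turns on.
Reached: node-19 — 1 of the 3.

1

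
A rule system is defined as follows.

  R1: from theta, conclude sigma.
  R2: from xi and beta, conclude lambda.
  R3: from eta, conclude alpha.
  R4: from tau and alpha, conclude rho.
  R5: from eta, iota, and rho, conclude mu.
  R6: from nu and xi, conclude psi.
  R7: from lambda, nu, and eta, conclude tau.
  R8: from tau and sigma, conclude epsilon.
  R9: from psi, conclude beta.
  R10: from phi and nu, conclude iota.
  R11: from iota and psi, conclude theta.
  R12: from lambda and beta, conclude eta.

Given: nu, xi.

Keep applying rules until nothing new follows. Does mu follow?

No

mu would need eta, iota, and rho (R5), but iota is never established.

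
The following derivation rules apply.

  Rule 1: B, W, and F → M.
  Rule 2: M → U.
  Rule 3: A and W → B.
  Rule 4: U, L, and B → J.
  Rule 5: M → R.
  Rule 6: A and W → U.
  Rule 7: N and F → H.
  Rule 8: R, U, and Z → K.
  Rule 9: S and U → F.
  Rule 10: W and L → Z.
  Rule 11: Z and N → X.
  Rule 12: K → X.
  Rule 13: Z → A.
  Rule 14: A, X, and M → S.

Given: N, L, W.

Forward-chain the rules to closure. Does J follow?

Yes

From W and L, Rule 10 gives Z.
From Z, Rule 13 gives A.
From A and W, Rule 6 gives U.
A and W hold, so B follows (Rule 3).
U, L, and B hold, so J follows (Rule 4).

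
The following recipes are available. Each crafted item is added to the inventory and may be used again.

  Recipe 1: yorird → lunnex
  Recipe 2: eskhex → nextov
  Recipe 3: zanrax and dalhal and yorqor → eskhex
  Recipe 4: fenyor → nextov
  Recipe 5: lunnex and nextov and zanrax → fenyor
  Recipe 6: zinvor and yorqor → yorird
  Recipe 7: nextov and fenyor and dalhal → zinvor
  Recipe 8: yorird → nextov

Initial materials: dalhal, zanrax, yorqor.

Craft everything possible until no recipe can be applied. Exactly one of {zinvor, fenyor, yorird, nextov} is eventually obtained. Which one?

zanrax and dalhal and yorqor → eskhex (Recipe 3).
eskhex → nextov (Recipe 2).
yorird would need zinvor and yorqor (Recipe 6), but zinvor is never obtained. fenyor would need lunnex, nextov, and zanrax (Recipe 5), but lunnex is never obtained. zinvor would need nextov, fenyor, and dalhal (Recipe 7), but fenyor is never obtained.

nextov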